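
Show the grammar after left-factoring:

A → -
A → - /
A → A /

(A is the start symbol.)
Left-factoring transforms A → αβ₁ | αβ₂ into A → αA' and A' → β₁ | β₂
(α is the longest common prefix among the alternatives). Repeat until
no nonterminal has two alternatives with a common prefix.

Round 1: A has alternatives sharing prefix '-'. Introduce A': A → - A'
  Add: A' → ε
  Add: A' → /

No remaining common prefixes — done.

Resulting grammar:
A → - A'
A' → ε
A' → /
A → A /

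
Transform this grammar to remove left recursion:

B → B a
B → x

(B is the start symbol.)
B is directly left-recursive. The standard transformation for
  A → A α₁ | ... | A α_m | β₁ | ... | β_n
is
  A  → β₁ A' | ... | β_n A'
  A' → α₁ A' | ... | α_m A' | ε

B → x becomes B → x B'
B → B a becomes B' → a B'
Add B' → ε

Resulting grammar:
B → x B'
B' → a B'
B' → ε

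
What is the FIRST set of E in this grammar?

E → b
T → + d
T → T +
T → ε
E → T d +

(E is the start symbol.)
To compute FIRST(E), examine every production with E on the left-hand side, reading each right-hand side left to right until a non-nullable symbol is reached.

FIRST sets of the other non-terminals involved (by the same procedure, iterated to a fixed point):
  FIRST(T) = { '+', ε }

From E → b:
  - b is a terminal: add 'b' and stop
From E → T d +:
  - T is a non-terminal: add FIRST(T) \ {ε} = { '+' }
    T is nullable, so continue to the next symbol
  - d is a terminal: add 'd' and stop

Collecting: FIRST(E) = { '+', 'b', 'd' }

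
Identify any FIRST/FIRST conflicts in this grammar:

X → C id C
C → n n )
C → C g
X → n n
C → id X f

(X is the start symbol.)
Yes. X → C id C / X → n n on { 'n' }; C → n n ')' / C → C g on { 'n' }; C → C g / C → id X f on { 'id' }

A FIRST/FIRST conflict occurs when two productions N → α and N → β for the same non-terminal have FIRST(α) ∩ FIRST(β) ≠ ∅ (with ε ∈ FIRST of a nullable right-hand side, so two nullable alternatives also conflict).

FIRST sets of the non-terminals at (or reachable through a nullable prefix from) the front of some alternative:
  FIRST(C) = { 'id', 'n' }

Productions for X:
  X → C id C: FIRST = { 'id', 'n' }
  X → n n: FIRST = { 'n' }
Productions for C:
  C → n n ): FIRST = { 'n' }
  C → C g: FIRST = { 'id', 'n' }
  C → id X f: FIRST = { 'id' }

Conflict for X: X → C id C and X → n n
  Overlap: { 'n' }
Conflict for C: C → n n ) and C → C g
  Overlap: { 'n' }
Conflict for C: C → C g and C → id X f
  Overlap: { 'id' }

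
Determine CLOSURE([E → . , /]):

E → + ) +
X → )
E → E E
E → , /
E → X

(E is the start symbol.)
{ [E → . , /] }

To compute CLOSURE, for each item [A → α.Bβ] where B is a non-terminal, add [B → .γ] for all productions B → γ; repeat for the newly added items until nothing changes.

Start with: [E → . , /]
The dot precedes the terminal ',', so nothing is added.

CLOSURE = { [E → . , /] }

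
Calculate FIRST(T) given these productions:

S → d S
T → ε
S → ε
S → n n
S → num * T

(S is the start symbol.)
{ ε }

From T → ε:
  - ε-production, so ε ∈ FIRST(T)

Collecting: FIRST(T) = { ε }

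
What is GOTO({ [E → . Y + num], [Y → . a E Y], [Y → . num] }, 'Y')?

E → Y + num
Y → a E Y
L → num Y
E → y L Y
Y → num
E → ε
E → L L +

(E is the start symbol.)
{ [E → Y . + num] }

GOTO(I, 'Y') = CLOSURE({ [A → αX.β] : [A → α.Xβ] ∈ I, X = 'Y' })

Items with dot before 'Y', with the dot advanced:
  [E → . Y + num] → [E → Y . + num]
Closure adds nothing (no advanced item has the dot before a non-terminal).

GOTO = { [E → Y . + num] }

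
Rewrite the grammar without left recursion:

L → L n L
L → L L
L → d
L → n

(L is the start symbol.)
L → d L'
L → n L'
L' → n L L'
L' → L L'
L' → ε

L is directly left-recursive. The standard transformation for
  A → A α₁ | ... | A α_m | β₁ | ... | β_n
is
  A  → β₁ A' | ... | β_n A'
  A' → α₁ A' | ... | α_m A' | ε

L → d becomes L → d L'
L → n becomes L → n L'
L → L n L becomes L' → n L L'
L → L L becomes L' → L L'
Add L' → ε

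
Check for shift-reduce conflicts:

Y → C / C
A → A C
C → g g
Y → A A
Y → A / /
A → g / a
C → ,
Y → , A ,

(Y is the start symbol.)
Yes — I1: [C → , .] vs [A → . g / a]; I14: [Y → A A .] vs [C → . ,]

Augment with Y' → Y and build the canonical LR(0) collection (I0 = CLOSURE({[Y' → . Y]}), then GOTO on every symbol after a dot until no new states appear). It has 20 states:
  I0: { [A → . A C], [A → . g / a], [C → . ,], [C → . g g], [Y → . , A ,], [Y → . A / /], [Y → . A A], [Y → . C / C], [Y' → . Y] }  — shift
  I1: { [A → . A C], [A → . g / a], [C → , .], [Y → , . A ,] }  — shift, reduce
  I2: { [A → . A C], [A → . g / a], [A → A . C], [C → . ,], [C → . g g], [Y → A . / /], [Y → A . A] }  — shift
  I3: { [Y → C . / C] }  — shift
  I4: { [Y' → Y .] }  — accept
  I5: { [A → g . / a], [C → g . g] }  — shift
  I6: { [A → g / . a] }  — shift
  I7: { [C → g g .] }  — reduce
  I8: { [A → g / a .] }  — reduce
  I9: { [C → . ,], [C → . g g], [Y → C / . C] }  — shift
  I10: { [C → , .] }  — reduce
  I11: { [Y → C / C .] }  — reduce
  I12: { [C → g . g] }  — shift
  I13: { [Y → A / . /] }  — shift
  I14: { [A → A . C], [C → . ,], [C → . g g], [Y → A A .] }  — shift, reduce
  I15: { [A → A C .] }  — reduce
  I16: { [Y → A / / .] }  — reduce
  I17: { [A → A . C], [C → . ,], [C → . g g], [Y → , A . ,] }  — shift
  I18: { [A → g . / a] }  — shift
  I19: { [C → , .], [Y → , A , .] }  — 2 reduces

I1 contains reduce item [C → , .] and shift item [A → . g / a] — shift-reduce conflict.
I14 contains reduce item [Y → A A .] and shift items [C → . ,], [C → . g g] — shift-reduce conflict.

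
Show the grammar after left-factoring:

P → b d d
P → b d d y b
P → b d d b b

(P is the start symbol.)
P → b d d P'
P' → ε
P' → y b
P' → b b

Left-factoring transforms A → αβ₁ | αβ₂ into A → αA' and A' → β₁ | β₂
(α is the longest common prefix among the alternatives). Repeat until
no nonterminal has two alternatives with a common prefix.

Round 1: P has alternatives sharing prefix 'b d d'. Introduce P': P → b d d P'
  Add: P' → ε
  Add: P' → y b
  Add: P' → b b

No remaining common prefixes — done.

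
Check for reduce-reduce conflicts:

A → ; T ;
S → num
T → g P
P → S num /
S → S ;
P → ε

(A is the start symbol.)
Augment with A' → A and build the canonical LR(0) collection (I0 = CLOSURE({[A' → . A]}), then GOTO on every symbol after a dot until no new states appear). It has 12 states:
  I0: { [A → . ; T ;], [A' → . A] }  — shift
  I1: { [A → ; . T ;], [T → . g P] }  — shift
  I2: { [A' → A .] }  — accept
  I3: { [A → ; T . ;] }  — shift
  I4: { [P → . S num /], [P → .], [S → . S ;], [S → . num], [T → g . P] }  — shift, reduce
  I5: { [T → g P .] }  — reduce
  I6: { [P → S . num /], [S → S . ;] }  — shift
  I7: { [S → num .] }  — reduce
  I8: { [S → S ; .] }  — reduce
  I9: { [P → S num . /] }  — shift
  I10: { [P → S num / .] }  — reduce
  I11: { [A → ; T ; .] }  — reduce

No state contains more than one complete item.

Answer: No reduce-reduce conflicts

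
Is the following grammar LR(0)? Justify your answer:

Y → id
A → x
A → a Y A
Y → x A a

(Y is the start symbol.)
Yes, the grammar is LR(0)

Augment with Y' → Y and build the canonical LR(0) collection (I0 = CLOSURE({[Y' → . Y]}), then GOTO on every symbol after a dot until no new states appear). It has 10 states:
  I0: { [Y → . id], [Y → . x A a], [Y' → . Y] }  — shift
  I1: { [Y' → Y .] }  — accept
  I2: { [Y → id .] }  — reduce
  I3: { [A → . a Y A], [A → . x], [Y → x . A a] }  — shift
  I4: { [Y → x A . a] }  — shift
  I5: { [A → a . Y A], [Y → . id], [Y → . x A a] }  — shift
  I6: { [A → x .] }  — reduce
  I7: { [A → . a Y A], [A → . x], [A → a Y . A] }  — shift
  I8: { [A → a Y A .] }  — reduce
  I9: { [Y → x A a .] }  — reduce

Every state is either a pure shift/goto state or contains exactly one complete item and nothing to shift — no conflicts. The grammar is LR(0).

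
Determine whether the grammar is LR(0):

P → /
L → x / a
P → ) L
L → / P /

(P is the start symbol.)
Yes, the grammar is LR(0)

Augment with P' → P and build the canonical LR(0) collection (I0 = CLOSURE({[P' → . P]}), then GOTO on every symbol after a dot until no new states appear). It has 11 states:
  I0: { [P → . ) L], [P → . /], [P' → . P] }  — shift
  I1: { [L → . / P /], [L → . x / a], [P → ) . L] }  — shift
  I2: { [P → / .] }  — reduce
  I3: { [P' → P .] }  — accept
  I4: { [L → / . P /], [P → . ) L], [P → . /] }  — shift
  I5: { [P → ) L .] }  — reduce
  I6: { [L → x . / a] }  — shift
  I7: { [L → x / . a] }  — shift
  I8: { [L → x / a .] }  — reduce
  I9: { [L → / P . /] }  — shift
  I10: { [L → / P / .] }  — reduce

Every state is either a pure shift/goto state or contains exactly one complete item and nothing to shift — no conflicts. The grammar is LR(0).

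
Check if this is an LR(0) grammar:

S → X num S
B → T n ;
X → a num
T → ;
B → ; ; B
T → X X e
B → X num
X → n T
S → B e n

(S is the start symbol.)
A grammar is LR(0) if no state in the canonical LR(0) collection has:
  - both a shift item (dot before a terminal) and a complete item (shift-reduce conflict), or
  - two or more complete items (reduce-reduce conflict; the accept item [S' → S .] counts as a complete item here).

Augment with S' → S and build the canonical LR(0) collection (I0 = CLOSURE({[S' → . S]}), then GOTO on every symbol after a dot until no new states appear). It has 24 states:
  I0: { [B → . ; ; B], [B → . T n ;], [B → . X num], [S → . B e n], [S → . X num S], [S' → . S], [T → . ;], [T → . X X e], [X → . a num], [X → . n T] }  — shift
  I1: { [B → ; . ; B], [T → ; .] }  — shift, reduce
  I2: { [S → B . e n] }  — shift
  I3: { [S' → S .] }  — accept
  I4: { [B → T . n ;] }  — shift
  I5: { [B → X . num], [S → X . num S], [T → X . X e], [X → . a num], [X → . n T] }  — shift
  I6: { [X → a . num] }  — shift
  I7: { [T → . ;], [T → . X X e], [X → . a num], [X → . n T], [X → n . T] }  — shift
  I8: { [T → ; .] }  — reduce
  I9: { [X → n T .] }  — reduce
  I10: { [T → X . X e], [X → . a num], [X → . n T] }  — shift
  I11: { [T → X X . e] }  — shift
  I12: { [T → X X e .] }  — reduce
  I13: { [X → a num .] }  — reduce
  I14: { [B → . ; ; B], [B → . T n ;], [B → . X num], [B → X num .], [S → . B e n], [S → . X num S], [S → X num . S], [T → . ;], [T → . X X e], [X → . a num], [X → . n T] }  — shift, reduce
  I15: { [S → X num S .] }  — reduce
  I16: { [B → T n . ;] }  — shift
  I17: { [B → T n ; .] }  — reduce
  I18: { [S → B e . n] }  — shift
  I19: { [S → B e n .] }  — reduce
  I20: { [B → . ; ; B], [B → . T n ;], [B → . X num], [B → ; ; . B], [T → . ;], [T → . X X e], [X → . a num], [X → . n T] }  — shift
  I21: { [B → ; ; B .] }  — reduce
  I22: { [B → X . num], [T → X . X e], [X → . a num], [X → . n T] }  — shift
  I23: { [B → X num .] }  — reduce

Conflict in state I1:
  Shift-reduce conflict between [T → ; .] and [B → ; . ; B]
So the grammar is NOT LR(0).

Answer: No. Shift-reduce conflict between [T → ; .] and [B → ; . ; B]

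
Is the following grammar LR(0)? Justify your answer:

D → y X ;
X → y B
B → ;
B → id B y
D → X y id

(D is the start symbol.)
Yes, the grammar is LR(0)

A grammar is LR(0) if no state in the canonical LR(0) collection has:
  - both a shift item (dot before a terminal) and a complete item (shift-reduce conflict), or
  - two or more complete items (reduce-reduce conflict; the accept item [D' → D .] counts as a complete item here).

Augment with D' → D and build the canonical LR(0) collection (I0 = CLOSURE({[D' → . D]}), then GOTO on every symbol after a dot until no new states appear). It has 14 states:
  I0: { [D → . X y id], [D → . y X ;], [D' → . D], [X → . y B] }  — shift
  I1: { [D' → D .] }  — accept
  I2: { [D → X . y id] }  — shift
  I3: { [B → . ;], [B → . id B y], [D → y . X ;], [X → . y B], [X → y . B] }  — shift
  I4: { [B → ; .] }  — reduce
  I5: { [X → y B .] }  — reduce
  I6: { [D → y X . ;] }  — shift
  I7: { [B → . ;], [B → . id B y], [B → id . B y] }  — shift
  I8: { [B → . ;], [B → . id B y], [X → y . B] }  — shift
  I9: { [B → id B . y] }  — shift
  I10: { [B → id B y .] }  — reduce
  I11: { [D → y X ; .] }  — reduce
  I12: { [D → X y . id] }  — shift
  I13: { [D → X y id .] }  — reduce

Every state is either a pure shift/goto state or contains exactly one complete item and nothing to shift — no conflicts. The grammar is LR(0).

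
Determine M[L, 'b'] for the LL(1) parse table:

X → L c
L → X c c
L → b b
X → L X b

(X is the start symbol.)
L → X c c, L → b b

To find M[L, 'b'], we find productions for L where 'b' is in the predict set (PREDICT(N → α) = (FIRST(α) \ {ε}) ∪ (FOLLOW(N) if α ⇒* ε)).

Relevant sets:
  FIRST(X) = { 'b' }

L → X c c: PREDICT = { 'b' }
  'b' is in predict set, so this production goes in M[L, 'b']
L → b b: PREDICT = { 'b' }
  'b' is in predict set, so this production goes in M[L, 'b']

M[L, 'b'] = L → X c c, L → b b  (a multiply-defined cell — the grammar is not LL(1))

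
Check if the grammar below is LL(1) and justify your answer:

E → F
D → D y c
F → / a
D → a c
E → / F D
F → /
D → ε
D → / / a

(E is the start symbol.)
No. Predict set conflict for E: { '/' }

Relevant sets:
  FIRST(F) = { '/' }
  FIRST(D) = { '/', 'a', 'y', ε }
  FOLLOW(D) = { $, 'y' }

For E:
  PREDICT(E → F) = { '/' }
  PREDICT(E → '/' F D) = { '/' }
For D:
  PREDICT(D → D y c) = { '/', 'a', 'y' }
  PREDICT(D → a c) = { 'a' }
  PREDICT(D → ε) = { $, 'y' }
  PREDICT(D → '/' '/' a) = { '/' }
For F:
  PREDICT(F → '/' a) = { '/' }
  PREDICT(F → '/') = { '/' }

Conflict found: Predict set conflict for E: { '/' }
The grammar is NOT LL(1).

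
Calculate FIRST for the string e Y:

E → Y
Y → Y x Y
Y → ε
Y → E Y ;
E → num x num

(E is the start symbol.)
To compute FIRST(e Y), process the symbols left to right:
Symbol e is a terminal. Add 'e' and stop.
FIRST(e Y) = { 'e' }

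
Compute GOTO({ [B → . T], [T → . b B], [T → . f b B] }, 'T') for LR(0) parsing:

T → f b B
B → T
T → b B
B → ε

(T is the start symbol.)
GOTO(I, 'T') = CLOSURE({ [A → αX.β] : [A → α.Xβ] ∈ I, X = 'T' })

Items with dot before 'T', with the dot advanced:
  [B → . T] → [B → T .]
Closure adds nothing (no advanced item has the dot before a non-terminal).

GOTO = { [B → T .] }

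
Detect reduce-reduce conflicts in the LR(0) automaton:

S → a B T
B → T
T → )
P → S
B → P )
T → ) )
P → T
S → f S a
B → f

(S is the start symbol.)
Yes — I10: [B → T .] vs [P → T .]

A reduce-reduce conflict occurs when an LR(0) state has two complete items [A → α .] and [B → β .] — both call for a reduction, and with no lookahead the parser cannot choose between them.

Augment with S' → S and build the canonical LR(0) collection (I0 = CLOSURE({[S' → . S]}), then GOTO on every symbol after a dot until no new states appear). It has 15 states:
  I0: { [S → . a B T], [S → . f S a], [S' → . S] }  — shift
  I1: { [S' → S .] }  — accept
  I2: { [B → . P )], [B → . T], [B → . f], [P → . S], [P → . T], [S → . a B T], [S → . f S a], [S → a . B T], [T → . ) )], [T → . )] }  — shift
  I3: { [S → . a B T], [S → . f S a], [S → f . S a] }  — shift
  I4: { [S → f S . a] }  — shift
  I5: { [S → f S a .] }  — reduce
  I6: { [T → ) . )], [T → ) .] }  — shift, reduce
  I7: { [S → a B . T], [T → . ) )], [T → . )] }  — shift
  I8: { [B → P . )] }  — shift
  I9: { [P → S .] }  — reduce
  I10: { [B → T .], [P → T .] }  — 2 reduces
  I11: { [B → f .], [S → . a B T], [S → . f S a], [S → f . S a] }  — shift, reduce
  I12: { [B → P ) .] }  — reduce
  I13: { [S → a B T .] }  — reduce
  I14: { [T → ) ) .] }  — reduce

I10 contains complete items [B → T .], [P → T .] — reduce-reduce conflict.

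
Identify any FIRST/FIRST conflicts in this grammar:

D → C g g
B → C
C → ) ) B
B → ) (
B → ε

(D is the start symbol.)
Yes. B → C / B → ')' '(' on { ')' }

FIRST sets of the non-terminals at (or reachable through a nullable prefix from) the front of some alternative:
  FIRST(C) = { ')' }

Productions for B:
  B → C: FIRST = { ')' }
  B → ) (: FIRST = { ')' }
  B → ε: FIRST = { ε }
D, C have only one production, so no FIRST/FIRST conflict is possible there.

Conflict for B: B → C and B → ) (
  Overlap: { ')' }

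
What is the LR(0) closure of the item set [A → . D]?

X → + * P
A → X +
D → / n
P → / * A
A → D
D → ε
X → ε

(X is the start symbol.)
Start with: [A → . D]
  [A → . D] has the dot before D: add [D → . / n], [D → .]
No further items can be added.

CLOSURE = { [A → . D], [D → . / n], [D → .] }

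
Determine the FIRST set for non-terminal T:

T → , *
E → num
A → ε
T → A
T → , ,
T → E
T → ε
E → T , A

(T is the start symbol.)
FIRST sets of the other non-terminals involved (by the same procedure, iterated to a fixed point):
  FIRST(A) = { ε }
  FIRST(E) = { ',', 'num' }

From T → , *:
  - ',' is a terminal: add ',' and stop
From T → A:
  - A is a non-terminal: add FIRST(A) \ {ε} = { }
    A is nullable and nothing follows, so the whole right-hand side can vanish: ε ∈ FIRST(T)
From T → , ,:
  - ',' is a terminal: add ',' and stop
From T → E:
  - E is a non-terminal: add FIRST(E) \ {ε} = { ',', 'num' }
    E is not nullable, so stop
From T → ε:
  - ε-production, so ε ∈ FIRST(T)

Collecting: FIRST(T) = { ',', 'num', ε }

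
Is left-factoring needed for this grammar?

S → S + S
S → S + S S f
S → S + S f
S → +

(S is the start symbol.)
Left-factoring is needed when two productions for the same non-terminal
share a common prefix on the right-hand side.

Productions for S:
  S → S + S
  S → S + S S f
  S → S + S f
  S → +

Found common prefix 'S + S' in productions for S

Answer: Yes, S has productions with common prefix 'S + S'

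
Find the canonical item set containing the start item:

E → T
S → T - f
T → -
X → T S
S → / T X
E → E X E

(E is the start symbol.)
{ [E → . E X E], [E → . T], [E' → . E], [T → . -] }

First, augment the grammar with E' → E
I₀ = CLOSURE({ [E' → . E] }):
  [E' → . E] has the dot before E: add [E → . T], [E → . E X E]
  [E → . T] has the dot before T: add [T → . -]
No further items can be added.

I₀ = { [E → . E X E], [E → . T], [E' → . E], [T → . -] }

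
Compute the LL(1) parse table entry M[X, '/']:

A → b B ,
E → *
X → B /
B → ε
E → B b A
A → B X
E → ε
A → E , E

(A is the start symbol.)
X → B /

To find M[X, '/'], we find productions for X where '/' is in the predict set (PREDICT(N → α) = (FIRST(α) \ {ε}) ∪ (FOLLOW(N) if α ⇒* ε)).

Relevant sets:
  FIRST(B) = { ε }

X → B /: PREDICT = { '/' }
  '/' is in predict set, so this production goes in M[X, '/']

M[X, '/'] = X → B /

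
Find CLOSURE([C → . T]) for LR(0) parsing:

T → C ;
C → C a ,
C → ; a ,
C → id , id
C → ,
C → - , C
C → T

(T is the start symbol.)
To compute CLOSURE, for each item [A → α.Bβ] where B is a non-terminal, add [B → .γ] for all productions B → γ; repeat for the newly added items until nothing changes.

Start with: [C → . T]
  [C → . T] has the dot before T: add [T → . C ;]
  [T → . C ;] has the dot before C: add [C → . C a ,], [C → . ; a ,], [C → . id , id], [C → . ,], [C → . - , C]
No further items can be added.

CLOSURE = { [C → . ,], [C → . - , C], [C → . ; a ,], [C → . C a ,], [C → . T], [C → . id , id], [T → . C ;] }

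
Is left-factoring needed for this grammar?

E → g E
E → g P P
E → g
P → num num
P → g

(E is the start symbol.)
Left-factoring is needed when two productions for the same non-terminal
share a common prefix on the right-hand side.

Productions for E:
  E → g E
  E → g P P
  E → g
Productions for P:
  P → num num
  P → g

Found common prefix 'g' in productions for E

Answer: Yes, E has productions with common prefix 'g'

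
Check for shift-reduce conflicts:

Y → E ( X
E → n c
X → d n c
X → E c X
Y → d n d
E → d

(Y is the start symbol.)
Augment with Y' → Y and build the canonical LR(0) collection (I0 = CLOSURE({[Y' → . Y]}), then GOTO on every symbol after a dot until no new states appear). It has 16 states:
  I0: { [E → . d], [E → . n c], [Y → . E ( X], [Y → . d n d], [Y' → . Y] }  — shift
  I1: { [Y → E . ( X] }  — shift
  I2: { [Y' → Y .] }  — accept
  I3: { [E → d .], [Y → d . n d] }  — shift, reduce
  I4: { [E → n . c] }  — shift
  I5: { [E → n c .] }  — reduce
  I6: { [Y → d n . d] }  — shift
  I7: { [Y → d n d .] }  — reduce
  I8: { [E → . d], [E → . n c], [X → . E c X], [X → . d n c], [Y → E ( . X] }  — shift
  I9: { [X → E . c X] }  — shift
  I10: { [Y → E ( X .] }  — reduce
  I11: { [E → d .], [X → d . n c] }  — shift, reduce
  I12: { [X → d n . c] }  — shift
  I13: { [X → d n c .] }  — reduce
  I14: { [E → . d], [E → . n c], [X → . E c X], [X → . d n c], [X → E c . X] }  — shift
  I15: { [X → E c X .] }  — reduce

I3 contains reduce item [E → d .] and shift item [Y → d . n d] — shift-reduce conflict.
I11 contains reduce item [E → d .] and shift item [X → d . n c] — shift-reduce conflict.

Answer: Yes — I3: [E → d .] vs [Y → d . n d]; I11: [E → d .] vs [X → d . n c]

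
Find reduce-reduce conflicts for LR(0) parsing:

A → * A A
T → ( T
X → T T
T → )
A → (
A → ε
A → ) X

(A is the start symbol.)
No reduce-reduce conflicts

Augment with A' → A and build the canonical LR(0) collection (I0 = CLOSURE({[A' → . A]}), then GOTO on every symbol after a dot until no new states appear). It has 13 states:
  I0: { [A → . (], [A → . ) X], [A → . * A A], [A → .], [A' → . A] }  — shift, reduce
  I1: { [A → ( .] }  — reduce
  I2: { [A → ) . X], [T → . ( T], [T → . )], [X → . T T] }  — shift
  I3: { [A → * . A A], [A → . (], [A → . ) X], [A → . * A A], [A → .] }  — shift, reduce
  I4: { [A' → A .] }  — accept
  I5: { [A → * A . A], [A → . (], [A → . ) X], [A → . * A A], [A → .] }  — shift, reduce
  I6: { [A → * A A .] }  — reduce
  I7: { [T → ( . T], [T → . ( T], [T → . )] }  — shift
  I8: { [T → ) .] }  — reduce
  I9: { [T → . ( T], [T → . )], [X → T . T] }  — shift
  I10: { [A → ) X .] }  — reduce
  I11: { [X → T T .] }  — reduce
  I12: { [T → ( T .] }  — reduce

No state contains more than one complete item.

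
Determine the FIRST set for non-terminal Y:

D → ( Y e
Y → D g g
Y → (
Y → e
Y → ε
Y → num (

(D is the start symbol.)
To compute FIRST(Y), examine every production with Y on the left-hand side, reading each right-hand side left to right until a non-nullable symbol is reached.

FIRST sets of the other non-terminals involved (by the same procedure, iterated to a fixed point):
  FIRST(D) = { '(' }

From Y → D g g:
  - D is a non-terminal: add FIRST(D) \ {ε} = { '(' }
    D is not nullable, so stop
From Y → (:
  - '(' is a terminal: add '(' and stop
From Y → e:
  - e is a terminal: add 'e' and stop
From Y → ε:
  - ε-production, so ε ∈ FIRST(Y)
From Y → num (:
  - num is a terminal: add 'num' and stop

Collecting: FIRST(Y) = { '(', 'e', 'num', ε }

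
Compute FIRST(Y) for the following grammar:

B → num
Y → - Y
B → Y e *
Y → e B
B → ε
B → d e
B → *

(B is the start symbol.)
{ '-', 'e' }

To compute FIRST(Y), examine every production with Y on the left-hand side, reading each right-hand side left to right until a non-nullable symbol is reached.

From Y → - Y:
  - '-' is a terminal: add '-' and stop
From Y → e B:
  - e is a terminal: add 'e' and stop

Collecting: FIRST(Y) = { '-', 'e' }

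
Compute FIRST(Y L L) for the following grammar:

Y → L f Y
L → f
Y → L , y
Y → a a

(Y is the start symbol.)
{ 'a', 'f' }

FIRST sets of the non-terminals involved (from the grammar, by fixed-point iteration):
  FIRST(Y) = { 'a', 'f' }

To compute FIRST(Y L L), process the symbols left to right:
Symbol Y is a non-terminal. Add FIRST(Y) \ {ε} = { 'a', 'f' }
Y is not nullable (ε ∉ FIRST(Y)), so stop here.
FIRST(Y L L) = { 'a', 'f' }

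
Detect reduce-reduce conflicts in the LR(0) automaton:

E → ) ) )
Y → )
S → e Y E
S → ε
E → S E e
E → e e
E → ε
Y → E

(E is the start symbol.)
A reduce-reduce conflict occurs when an LR(0) state has two complete items [A → α .] and [B → β .] — both call for a reduction, and with no lookahead the parser cannot choose between them.

Augment with E' → E and build the canonical LR(0) collection (I0 = CLOSURE({[E' → . E]}), then GOTO on every symbol after a dot until no new states appear). It has 14 states:
  I0: { [E → . ) ) )], [E → . S E e], [E → . e e], [E → .], [E' → . E], [S → . e Y E], [S → .] }  — shift, 2 reduces
  I1: { [E → ) . ) )] }  — shift
  I2: { [E' → E .] }  — accept
  I3: { [E → . ) ) )], [E → . S E e], [E → . e e], [E → .], [E → S . E e], [S → . e Y E], [S → .] }  — shift, 2 reduces
  I4: { [E → . ) ) )], [E → . S E e], [E → . e e], [E → .], [E → e . e], [S → . e Y E], [S → .], [S → e . Y E], [Y → . )], [Y → . E] }  — shift, 2 reduces
  I5: { [E → ) . ) )], [Y → ) .] }  — shift, reduce
  I6: { [Y → E .] }  — reduce
  I7: { [E → . ) ) )], [E → . S E e], [E → . e e], [E → .], [S → . e Y E], [S → .], [S → e Y . E] }  — shift, 2 reduces
  I8: { [E → . ) ) )], [E → . S E e], [E → . e e], [E → .], [E → e . e], [E → e e .], [S → . e Y E], [S → .], [S → e . Y E], [Y → . )], [Y → . E] }  — shift, 3 reduces
  I9: { [S → e Y E .] }  — reduce
  I10: { [E → ) ) . )] }  — shift
  I11: { [E → ) ) ) .] }  — reduce
  I12: { [E → S E . e] }  — shift
  I13: { [E → S E e .] }  — reduce

I0 contains complete items [E → .], [S → .] — reduce-reduce conflict.
I3 contains complete items [E → .], [S → .] — reduce-reduce conflict.
I4 contains complete items [E → .], [S → .] — reduce-reduce conflict.
I7 contains complete items [E → .], [S → .] — reduce-reduce conflict.
I8 contains complete items [E → .], [E → e e .], [S → .] — reduce-reduce conflict.

Answer: Yes — I0: [E → .] vs [S → .]; I3: [E → .] vs [S → .]; I4: [E → .] vs [S → .]; I7: [E → .] vs [S → .]; I8: [E → .] vs [E → e e .]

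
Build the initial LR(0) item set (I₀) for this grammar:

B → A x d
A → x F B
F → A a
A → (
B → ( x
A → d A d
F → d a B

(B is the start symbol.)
{ [A → . (], [A → . d A d], [A → . x F B], [B → . ( x], [B → . A x d], [B' → . B] }

First, augment the grammar with B' → B
I₀ = CLOSURE({ [B' → . B] }):
  [B' → . B] has the dot before B: add [B → . A x d], [B → . ( x]
  [B → . A x d] has the dot before A: add [A → . x F B], [A → . (], [A → . d A d]
No further items can be added.

I₀ = { [A → . (], [A → . d A d], [A → . x F B], [B → . ( x], [B → . A x d], [B' → . B] }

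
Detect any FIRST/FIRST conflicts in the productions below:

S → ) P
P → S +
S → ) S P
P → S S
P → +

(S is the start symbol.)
A FIRST/FIRST conflict occurs when two productions N → α and N → β for the same non-terminal have FIRST(α) ∩ FIRST(β) ≠ ∅ (with ε ∈ FIRST of a nullable right-hand side, so two nullable alternatives also conflict).

FIRST sets of the non-terminals at (or reachable through a nullable prefix from) the front of some alternative:
  FIRST(S) = { ')' }

Productions for S:
  S → ) P: FIRST = { ')' }
  S → ) S P: FIRST = { ')' }
Productions for P:
  P → S +: FIRST = { ')' }
  P → S S: FIRST = { ')' }
  P → +: FIRST = { '+' }

Conflict for S: S → ) P and S → ) S P
  Overlap: { ')' }
Conflict for P: P → S + and P → S S
  Overlap: { ')' }

Answer: Yes. S → ')' P / S → ')' S P on { ')' }; P → S '+' / P → S S on { ')' }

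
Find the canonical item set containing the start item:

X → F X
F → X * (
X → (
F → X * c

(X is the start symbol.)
{ [F → . X * (], [F → . X * c], [X → . (], [X → . F X], [X' → . X] }

First, augment the grammar with X' → X
I₀ = CLOSURE({ [X' → . X] }):
  [X' → . X] has the dot before X: add [X → . F X], [X → . (]
  [X → . F X] has the dot before F: add [F → . X * (], [F → . X * c]
No further items can be added.

I₀ = { [F → . X * (], [F → . X * c], [X → . (], [X → . F X], [X' → . X] }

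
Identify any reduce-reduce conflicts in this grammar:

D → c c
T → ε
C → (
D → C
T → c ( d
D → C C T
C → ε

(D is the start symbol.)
Yes — I2: [C → .] vs [D → C .]

A reduce-reduce conflict occurs when an LR(0) state has two complete items [A → α .] and [B → β .] — both call for a reduction, and with no lookahead the parser cannot choose between them.

Augment with D' → D and build the canonical LR(0) collection (I0 = CLOSURE({[D' → . D]}), then GOTO on every symbol after a dot until no new states appear). It has 11 states:
  I0: { [C → . (], [C → .], [D → . C C T], [D → . C], [D → . c c], [D' → . D] }  — shift, reduce
  I1: { [C → ( .] }  — reduce
  I2: { [C → . (], [C → .], [D → C . C T], [D → C .] }  — shift, 2 reduces
  I3: { [D' → D .] }  — accept
  I4: { [D → c . c] }  — shift
  I5: { [D → c c .] }  — reduce
  I6: { [D → C C . T], [T → . c ( d], [T → .] }  — shift, reduce
  I7: { [D → C C T .] }  — reduce
  I8: { [T → c . ( d] }  — shift
  I9: { [T → c ( . d] }  — shift
  I10: { [T → c ( d .] }  — reduce

I2 contains complete items [C → .], [D → C .] — reduce-reduce conflict.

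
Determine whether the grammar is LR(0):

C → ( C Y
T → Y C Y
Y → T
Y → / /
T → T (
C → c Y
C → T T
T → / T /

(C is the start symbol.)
A grammar is LR(0) if no state in the canonical LR(0) collection has:
  - both a shift item (dot before a terminal) and a complete item (shift-reduce conflict), or
  - two or more complete items (reduce-reduce conflict; the accept item [C' → C .] counts as a complete item here).

Augment with C' → C and build the canonical LR(0) collection (I0 = CLOSURE({[C' → . C]}), then GOTO on every symbol after a dot until no new states appear). It has 18 states:
  I0: { [C → . ( C Y], [C → . T T], [C → . c Y], [C' → . C], [T → . / T /], [T → . T (], [T → . Y C Y], [Y → . / /], [Y → . T] }  — shift
  I1: { [C → ( . C Y], [C → . ( C Y], [C → . T T], [C → . c Y], [T → . / T /], [T → . T (], [T → . Y C Y], [Y → . / /], [Y → . T] }  — shift
  I2: { [T → . / T /], [T → . T (], [T → . Y C Y], [T → / . T /], [Y → . / /], [Y → . T], [Y → / . /] }  — shift
  I3: { [C' → C .] }  — accept
  I4: { [C → T . T], [T → . / T /], [T → . T (], [T → . Y C Y], [T → T . (], [Y → . / /], [Y → . T], [Y → T .] }  — shift, reduce
  I5: { [C → . ( C Y], [C → . T T], [C → . c Y], [T → . / T /], [T → . T (], [T → . Y C Y], [T → Y . C Y], [Y → . / /], [Y → . T] }  — shift
  I6: { [C → c . Y], [T → . / T /], [T → . T (], [T → . Y C Y], [Y → . / /], [Y → . T] }  — shift
  I7: { [T → T . (], [Y → T .] }  — shift, reduce
  I8: { [C → . ( C Y], [C → . T T], [C → . c Y], [C → c Y .], [T → . / T /], [T → . T (], [T → . Y C Y], [T → Y . C Y], [Y → . / /], [Y → . T] }  — shift, reduce
  I9: { [T → . / T /], [T → . T (], [T → . Y C Y], [T → Y C . Y], [Y → . / /], [Y → . T] }  — shift
  I10: { [C → . ( C Y], [C → . T T], [C → . c Y], [T → . / T /], [T → . T (], [T → . Y C Y], [T → Y . C Y], [T → Y C Y .], [Y → . / /], [Y → . T] }  — shift, reduce
  I11: { [T → T ( .] }  — reduce
  I12: { [C → T T .], [T → T . (], [Y → T .] }  — shift, 2 reduces
  I13: { [T → . / T /], [T → . T (], [T → . Y C Y], [T → / . T /], [Y → . / /], [Y → . T], [Y → / . /], [Y → / / .] }  — shift, reduce
  I14: { [T → / T . /], [T → T . (], [Y → T .] }  — shift, reduce
  I15: { [T → / T / .] }  — reduce
  I16: { [C → ( C . Y], [T → . / T /], [T → . T (], [T → . Y C Y], [Y → . / /], [Y → . T] }  — shift
  I17: { [C → ( C Y .], [C → . ( C Y], [C → . T T], [C → . c Y], [T → . / T /], [T → . T (], [T → . Y C Y], [T → Y . C Y], [Y → . / /], [Y → . T] }  — shift, reduce

Conflict in state I4:
  Shift-reduce conflict between [Y → T .] and [T → . / T /]
So the grammar is NOT LR(0).

Answer: No. Shift-reduce conflict between [Y → T .] and [T → . / T /]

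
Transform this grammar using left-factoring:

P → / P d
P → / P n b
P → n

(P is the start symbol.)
Left-factoring transforms A → αβ₁ | αβ₂ into A → αA' and A' → β₁ | β₂
(α is the longest common prefix among the alternatives). Repeat until
no nonterminal has two alternatives with a common prefix.

Round 1: P has alternatives sharing prefix '/ P'. Introduce P': P → / P P'
  Add: P' → d
  Add: P' → n b

No remaining common prefixes — done.

Resulting grammar:
P → / P P'
P' → d
P' → n b
P → n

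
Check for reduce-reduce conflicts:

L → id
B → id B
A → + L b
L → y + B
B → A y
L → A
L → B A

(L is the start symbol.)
A reduce-reduce conflict occurs when an LR(0) state has two complete items [A → α .] and [B → β .] — both call for a reduction, and with no lookahead the parser cannot choose between them.

Augment with L' → L and build the canonical LR(0) collection (I0 = CLOSURE({[L' → . L]}), then GOTO on every symbol after a dot until no new states appear). It has 16 states:
  I0: { [A → . + L b], [B → . A y], [B → . id B], [L → . A], [L → . B A], [L → . id], [L → . y + B], [L' → . L] }  — shift
  I1: { [A → + . L b], [A → . + L b], [B → . A y], [B → . id B], [L → . A], [L → . B A], [L → . id], [L → . y + B] }  — shift
  I2: { [B → A . y], [L → A .] }  — shift, reduce
  I3: { [A → . + L b], [L → B . A] }  — shift
  I4: { [L' → L .] }  — accept
  I5: { [A → . + L b], [B → . A y], [B → . id B], [B → id . B], [L → id .] }  — shift, reduce
  I6: { [L → y . + B] }  — shift
  I7: { [A → . + L b], [B → . A y], [B → . id B], [L → y + . B] }  — shift
  I8: { [B → A . y] }  — shift
  I9: { [L → y + B .] }  — reduce
  I10: { [A → . + L b], [B → . A y], [B → . id B], [B → id . B] }  — shift
  I11: { [B → id B .] }  — reduce
  I12: { [B → A y .] }  — reduce
  I13: { [L → B A .] }  — reduce
  I14: { [A → + L . b] }  — shift
  I15: { [A → + L b .] }  — reduce

No state contains more than one complete item.

Answer: No reduce-reduce conflicts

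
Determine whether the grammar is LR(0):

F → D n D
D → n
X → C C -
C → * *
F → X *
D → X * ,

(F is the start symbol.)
A grammar is LR(0) if no state in the canonical LR(0) collection has:
  - both a shift item (dot before a terminal) and a complete item (shift-reduce conflict), or
  - two or more complete items (reduce-reduce conflict; the accept item [F' → F .] counts as a complete item here).

Augment with F' → F and build the canonical LR(0) collection (I0 = CLOSURE({[F' → . F]}), then GOTO on every symbol after a dot until no new states appear). It has 16 states:
  I0: { [C → . * *], [D → . X * ,], [D → . n], [F → . D n D], [F → . X *], [F' → . F], [X → . C C -] }  — shift
  I1: { [C → * . *] }  — shift
  I2: { [C → . * *], [X → C . C -] }  — shift
  I3: { [F → D . n D] }  — shift
  I4: { [F' → F .] }  — accept
  I5: { [D → X . * ,], [F → X . *] }  — shift
  I6: { [D → n .] }  — reduce
  I7: { [D → X * . ,], [F → X * .] }  — shift, reduce
  I8: { [D → X * , .] }  — reduce
  I9: { [C → . * *], [D → . X * ,], [D → . n], [F → D n . D], [X → . C C -] }  — shift
  I10: { [F → D n D .] }  — reduce
  I11: { [D → X . * ,] }  — shift
  I12: { [D → X * . ,] }  — shift
  I13: { [X → C C . -] }  — shift
  I14: { [X → C C - .] }  — reduce
  I15: { [C → * * .] }  — reduce

Conflict in state I7:
  Shift-reduce conflict between [F → X * .] and [D → X * . ,]
So the grammar is NOT LR(0).

Answer: No. Shift-reduce conflict between [F → X * .] and [D → X * . ,]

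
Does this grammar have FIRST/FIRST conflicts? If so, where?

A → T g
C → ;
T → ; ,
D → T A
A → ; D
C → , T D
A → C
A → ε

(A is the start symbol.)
Yes. A → T g / A → ';' D on { ';' }; A → T g / A → C on { ';' }; A → ';' D / A → C on { ';' }

A FIRST/FIRST conflict occurs when two productions N → α and N → β for the same non-terminal have FIRST(α) ∩ FIRST(β) ≠ ∅ (with ε ∈ FIRST of a nullable right-hand side, so two nullable alternatives also conflict).

FIRST sets of the non-terminals at (or reachable through a nullable prefix from) the front of some alternative:
  FIRST(T) = { ';' }
  FIRST(C) = { ',', ';' }

Productions for A:
  A → T g: FIRST = { ';' }
  A → ; D: FIRST = { ';' }
  A → C: FIRST = { ',', ';' }
  A → ε: FIRST = { ε }
Productions for C:
  C → ;: FIRST = { ';' }
  C → , T D: FIRST = { ',' }
T, D have only one production, so no FIRST/FIRST conflict is possible there.

Conflict for A: A → T g and A → ; D
  Overlap: { ';' }
Conflict for A: A → T g and A → C
  Overlap: { ';' }
Conflict for A: A → ; D and A → C
  Overlap: { ';' }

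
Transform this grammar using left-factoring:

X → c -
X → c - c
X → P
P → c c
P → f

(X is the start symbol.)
X → c - X'
X' → ε
X' → c
X → P
P → c c
P → f

Left-factoring transforms A → αβ₁ | αβ₂ into A → αA' and A' → β₁ | β₂
(α is the longest common prefix among the alternatives). Repeat until
no nonterminal has two alternatives with a common prefix.

Round 1: X has alternatives sharing prefix 'c -'. Introduce X': X → c - X'
  Add: X' → ε
  Add: X' → c

No remaining common prefixes — done.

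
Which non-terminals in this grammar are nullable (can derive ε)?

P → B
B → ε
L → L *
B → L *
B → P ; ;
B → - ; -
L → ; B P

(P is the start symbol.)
{ 'B', 'P' }

ε-productions: B → ε
So B is immediately nullable.
P → B: every symbol on the right is nullable, so P is nullable too.
No further non-terminal can be added: every production for the remaining non-terminals contains a terminal or a non-nullable non-terminal.
Nullable = { 'B', 'P' }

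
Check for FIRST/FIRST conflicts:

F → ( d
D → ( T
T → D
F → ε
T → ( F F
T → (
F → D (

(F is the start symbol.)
FIRST sets of the non-terminals at (or reachable through a nullable prefix from) the front of some alternative:
  FIRST(D) = { '(' }

Productions for F:
  F → ( d: FIRST = { '(' }
  F → ε: FIRST = { ε }
  F → D (: FIRST = { '(' }
Productions for T:
  T → D: FIRST = { '(' }
  T → ( F F: FIRST = { '(' }
  T → (: FIRST = { '(' }
D has only one production, so no FIRST/FIRST conflict is possible there.

Conflict for F: F → ( d and F → D (
  Overlap: { '(' }
Conflict for T: T → D and T → ( F F
  Overlap: { '(' }
Conflict for T: T → D and T → (
  Overlap: { '(' }
Conflict for T: T → ( F F and T → (
  Overlap: { '(' }

Answer: Yes. F → '(' d / F → D '(' on { '(' }; T → D / T → '(' F F on { '(' }; T → D / T → '(' on { '(' }; T → '(' F F / T → '(' on { '(' }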